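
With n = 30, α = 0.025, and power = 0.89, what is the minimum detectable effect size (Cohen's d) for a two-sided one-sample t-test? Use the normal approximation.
d ≈ 0.63

Minimum detectable effect (one-sample t-test, normal approximation):
d = (z_{α/2} + z_β) / √n
d = (2.241 + 1.227) / √30
d = 3.468 / 5.477
d ≈ 0.63

By Cohen's convention (0.2 small / 0.5 medium / 0.8 large): medium effect.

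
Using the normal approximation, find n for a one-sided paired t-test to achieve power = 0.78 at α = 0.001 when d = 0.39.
n = 99 pairs

Sample size formula (paired t-test, normal approximation):
n = ((z_α + z_β) / d)²

z_α = 3.090 (for α = 0.001, one-sided)
z_β = 0.772 (for power = 0.78)
d = 0.39

n = ((3.090 + 0.772) / 0.39)²
n = (9.903)²
n ≈ 98.07
Round up to the next whole number: n = 99 pairs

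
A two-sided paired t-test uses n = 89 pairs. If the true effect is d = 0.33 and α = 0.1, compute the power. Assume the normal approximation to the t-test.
Power ≈ 0.93

Power calculation (paired t-test, normal approximation):
z_β = d · √n - z_{α/2}
z_β = 0.33 · √89 - 1.645
z_β = 0.33 · 9.434 - 1.645
z_β = 1.468

Power = Φ(z_β) = Φ(1.468) ≈ 0.929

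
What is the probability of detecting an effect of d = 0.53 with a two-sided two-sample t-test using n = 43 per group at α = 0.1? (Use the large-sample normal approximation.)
Power ≈ 0.79

Power calculation (two-sample t-test, normal approximation):
z_β = d · √(n/2) - z_{α/2}
z_β = 0.53 · √(43/2) - 1.645
z_β = 0.53 · 4.637 - 1.645
z_β = 0.813

Power = Φ(z_β) = Φ(0.813) ≈ 0.792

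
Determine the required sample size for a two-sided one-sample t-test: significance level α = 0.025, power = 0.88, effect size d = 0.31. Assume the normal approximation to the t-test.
n = 122

Sample size formula (one-sample t-test, normal approximation):
n = ((z_{α/2} + z_β) / d)²

z_{α/2} = 2.241 (for α = 0.025, two-sided)
z_β = 1.175 (for power = 0.88)
d = 0.31

n = ((2.241 + 1.175) / 0.31)²
n = (11.019)²
n ≈ 121.42
Round up to the next whole number: n = 122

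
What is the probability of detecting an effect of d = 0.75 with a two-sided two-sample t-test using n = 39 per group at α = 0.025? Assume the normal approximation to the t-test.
Power ≈ 0.86

Power calculation (two-sample t-test, normal approximation):
z_β = d · √(n/2) - z_{α/2}
z_β = 0.75 · √(39/2) - 2.241
z_β = 0.75 · 4.416 - 2.241
z_β = 1.071

Power = Φ(z_β) = Φ(1.071) ≈ 0.858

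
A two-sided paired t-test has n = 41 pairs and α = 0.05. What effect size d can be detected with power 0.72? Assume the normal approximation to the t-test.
d ≈ 0.40

Minimum detectable effect (paired t-test, normal approximation):
d = (z_{α/2} + z_β) / √n
d = (1.960 + 0.583) / √41
d = 2.543 / 6.403
d ≈ 0.40

By Cohen's convention (0.2 small / 0.5 medium / 0.8 large): small effect.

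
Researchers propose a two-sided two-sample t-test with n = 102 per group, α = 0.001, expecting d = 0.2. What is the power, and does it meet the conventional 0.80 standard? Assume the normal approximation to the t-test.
Power ≈ 0.03; the study is underpowered (power < 0.80)

Power calculation (two-sample t-test, normal approximation):
z_β = d · √(n/2) - z_{α/2}
z_β = 0.2 · √(102/2) - 3.291
z_β = 0.2 · 7.141 - 3.291
z_β = -1.862

Power = Φ(z_β) = Φ(-1.862) ≈ 0.031

Effect size d = 0.2 is small by Cohen's convention (0.2/0.5/0.8).

Threshold: power ≥ 0.80 is conventionally adequate.
Power ≈ 0.03 → the study is underpowered (power < 0.80).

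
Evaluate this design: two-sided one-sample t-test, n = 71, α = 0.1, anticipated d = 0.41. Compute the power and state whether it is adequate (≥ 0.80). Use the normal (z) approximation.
Power ≈ 0.96; the study is adequately powered (power ≥ 0.80)

Power calculation (one-sample t-test, normal approximation):
z_β = d · √n - z_{α/2}
z_β = 0.41 · √71 - 1.645
z_β = 0.41 · 8.426 - 1.645
z_β = 1.810

Power = Φ(z_β) = Φ(1.810) ≈ 0.965

Effect size d = 0.41 is small by Cohen's convention (0.2/0.5/0.8).

Threshold: power ≥ 0.80 is conventionally adequate.
Power ≈ 0.96 → the study is adequately powered (power ≥ 0.80).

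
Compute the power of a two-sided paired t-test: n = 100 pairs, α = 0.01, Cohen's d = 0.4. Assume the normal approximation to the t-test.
Power ≈ 0.92

Power calculation (paired t-test, normal approximation):
z_β = d · √n - z_{α/2}
z_β = 0.4 · √100 - 2.576
z_β = 0.4 · 10.000 - 2.576
z_β = 1.424

Power = Φ(z_β) = Φ(1.424) ≈ 0.923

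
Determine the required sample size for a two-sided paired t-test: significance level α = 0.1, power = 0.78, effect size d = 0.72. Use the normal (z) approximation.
n = 12 pairs

Sample size formula (paired t-test, normal approximation):
n = ((z_{α/2} + z_β) / d)²

z_{α/2} = 1.645 (for α = 0.1, two-sided)
z_β = 0.772 (for power = 0.78)
d = 0.72

n = ((1.645 + 0.772) / 0.72)²
n = (3.357)²
n ≈ 11.27
Round up to the next whole number: n = 12 pairs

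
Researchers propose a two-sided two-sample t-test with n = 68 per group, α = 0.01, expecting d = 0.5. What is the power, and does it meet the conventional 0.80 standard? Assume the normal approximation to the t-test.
Power ≈ 0.63; the study is underpowered (power < 0.80)

Power calculation (two-sample t-test, normal approximation):
z_β = d · √(n/2) - z_{α/2}
z_β = 0.5 · √(68/2) - 2.576
z_β = 0.5 · 5.831 - 2.576
z_β = 0.340

Power = Φ(z_β) = Φ(0.340) ≈ 0.633

Effect size d = 0.5 is medium by Cohen's convention (0.2/0.5/0.8).

Threshold: power ≥ 0.80 is conventionally adequate.
Power ≈ 0.63 → the study is underpowered (power < 0.80).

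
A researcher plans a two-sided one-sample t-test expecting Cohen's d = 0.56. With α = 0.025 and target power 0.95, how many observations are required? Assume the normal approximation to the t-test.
n = 49

Sample size formula (one-sample t-test, normal approximation):
n = ((z_{α/2} + z_β) / d)²

z_{α/2} = 2.241 (for α = 0.025, two-sided)
z_β = 1.645 (for power = 0.95)
d = 0.56

n = ((2.241 + 1.645) / 0.56)²
n = (6.939)²
n ≈ 48.15
Round up to the next whole number: n = 49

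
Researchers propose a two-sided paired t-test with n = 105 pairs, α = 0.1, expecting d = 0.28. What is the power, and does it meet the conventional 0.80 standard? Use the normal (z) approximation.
Power ≈ 0.89; the study is adequately powered (power ≥ 0.80)

Power calculation (paired t-test, normal approximation):
z_β = d · √n - z_{α/2}
z_β = 0.28 · √105 - 1.645
z_β = 0.28 · 10.247 - 1.645
z_β = 1.224

Power = Φ(z_β) = Φ(1.224) ≈ 0.890

Effect size d = 0.28 is small by Cohen's convention (0.2/0.5/0.8).

Threshold: power ≥ 0.80 is conventionally adequate.
Power ≈ 0.89 → the study is adequately powered (power ≥ 0.80).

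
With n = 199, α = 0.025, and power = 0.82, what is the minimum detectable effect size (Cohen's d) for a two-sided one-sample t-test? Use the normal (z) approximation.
d ≈ 0.22

Minimum detectable effect (one-sample t-test, normal approximation):
d = (z_{α/2} + z_β) / √n
d = (2.241 + 0.915) / √199
d = 3.157 / 14.107
d ≈ 0.22

By Cohen's convention (0.2 small / 0.5 medium / 0.8 large): small effect.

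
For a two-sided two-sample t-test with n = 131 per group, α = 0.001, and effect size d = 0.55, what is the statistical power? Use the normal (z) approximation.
Power ≈ 0.88

Power calculation (two-sample t-test, normal approximation):
z_β = d · √(n/2) - z_{α/2}
z_β = 0.55 · √(131/2) - 3.291
z_β = 0.55 · 8.093 - 3.291
z_β = 1.161

Power = Φ(z_β) = Φ(1.161) ≈ 0.877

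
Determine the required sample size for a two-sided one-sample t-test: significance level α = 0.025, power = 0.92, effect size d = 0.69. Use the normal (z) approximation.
n = 28

Sample size formula (one-sample t-test, normal approximation):
n = ((z_{α/2} + z_β) / d)²

z_{α/2} = 2.241 (for α = 0.025, two-sided)
z_β = 1.405 (for power = 0.92)
d = 0.69

n = ((2.241 + 1.405) / 0.69)²
n = (5.284)²
n ≈ 27.92
Round up to the next whole number: n = 28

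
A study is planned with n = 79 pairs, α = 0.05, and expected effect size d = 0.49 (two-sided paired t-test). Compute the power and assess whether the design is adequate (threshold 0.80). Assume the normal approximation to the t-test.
Power ≈ 0.99; the study is adequately powered (power ≥ 0.80)

Power calculation (paired t-test, normal approximation):
z_β = d · √n - z_{α/2}
z_β = 0.49 · √79 - 1.960
z_β = 0.49 · 8.888 - 1.960
z_β = 2.395

Power = Φ(z_β) = Φ(2.395) ≈ 0.992

Effect size d = 0.49 is small by Cohen's convention (0.2/0.5/0.8).

Threshold: power ≥ 0.80 is conventionally adequate.
Power ≈ 0.99 → the study is adequately powered (power ≥ 0.80).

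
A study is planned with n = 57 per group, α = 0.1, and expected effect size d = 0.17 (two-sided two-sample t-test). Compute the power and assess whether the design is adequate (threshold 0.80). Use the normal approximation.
Power ≈ 0.23; the study is underpowered (power < 0.80)

Power calculation (two-sample t-test, normal approximation):
z_β = d · √(n/2) - z_{α/2}
z_β = 0.17 · √(57/2) - 1.645
z_β = 0.17 · 5.339 - 1.645
z_β = -0.737

Power = Φ(z_β) = Φ(-0.737) ≈ 0.230

Effect size d = 0.17 is very small by Cohen's convention (0.2/0.5/0.8).

Threshold: power ≥ 0.80 is conventionally adequate.
Power ≈ 0.23 → the study is underpowered (power < 0.80).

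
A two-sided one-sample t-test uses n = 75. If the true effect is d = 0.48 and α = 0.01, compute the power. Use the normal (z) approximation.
Power ≈ 0.94

Power calculation (one-sample t-test, normal approximation):
z_β = d · √n - z_{α/2}
z_β = 0.48 · √75 - 2.576
z_β = 0.48 · 8.660 - 2.576
z_β = 1.581

Power = Φ(z_β) = Φ(1.581) ≈ 0.943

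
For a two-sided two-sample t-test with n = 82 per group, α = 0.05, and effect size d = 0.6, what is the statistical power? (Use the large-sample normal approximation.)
Power ≈ 0.97

Power calculation (two-sample t-test, normal approximation):
z_β = d · √(n/2) - z_{α/2}
z_β = 0.6 · √(82/2) - 1.960
z_β = 0.6 · 6.403 - 1.960
z_β = 1.882

Power = Φ(z_β) = Φ(1.882) ≈ 0.970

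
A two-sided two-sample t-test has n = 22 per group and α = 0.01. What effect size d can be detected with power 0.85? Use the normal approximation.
d ≈ 1.09

Minimum detectable effect (two-sample t-test, normal approximation):
d = (z_{α/2} + z_β) / √(n/2)
d = (2.576 + 1.036) / √(22/2)
d = 3.612 / 3.317
d ≈ 1.09

By Cohen's convention (0.2 small / 0.5 medium / 0.8 large): large effect.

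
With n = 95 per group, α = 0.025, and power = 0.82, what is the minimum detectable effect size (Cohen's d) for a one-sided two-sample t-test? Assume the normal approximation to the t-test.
d ≈ 0.42

Minimum detectable effect (two-sample t-test, normal approximation):
d = (z_α + z_β) / √(n/2)
d = (1.960 + 0.915) / √(95/2)
d = 2.875 / 6.892
d ≈ 0.42

By Cohen's convention (0.2 small / 0.5 medium / 0.8 large): small effect.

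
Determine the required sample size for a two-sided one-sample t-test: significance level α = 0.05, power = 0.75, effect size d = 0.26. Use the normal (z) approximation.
n = 103

Sample size formula (one-sample t-test, normal approximation):
n = ((z_{α/2} + z_β) / d)²

z_{α/2} = 1.960 (for α = 0.05, two-sided)
z_β = 0.674 (for power = 0.75)
d = 0.26

n = ((1.960 + 0.674) / 0.26)²
n = (10.131)²
n ≈ 102.64
Round up to the next whole number: n = 103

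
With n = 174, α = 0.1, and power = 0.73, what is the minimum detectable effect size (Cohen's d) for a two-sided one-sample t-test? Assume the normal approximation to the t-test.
d ≈ 0.17

Minimum detectable effect (one-sample t-test, normal approximation):
d = (z_{α/2} + z_β) / √n
d = (1.645 + 0.613) / √174
d = 2.258 / 13.191
d ≈ 0.17

By Cohen's convention (0.2 small / 0.5 medium / 0.8 large): very small effect.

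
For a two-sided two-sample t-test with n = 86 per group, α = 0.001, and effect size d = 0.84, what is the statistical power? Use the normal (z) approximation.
Power ≈ 0.99

Power calculation (two-sample t-test, normal approximation):
z_β = d · √(n/2) - z_{α/2}
z_β = 0.84 · √(86/2) - 3.291
z_β = 0.84 · 6.557 - 3.291
z_β = 2.218

Power = Φ(z_β) = Φ(2.218) ≈ 0.987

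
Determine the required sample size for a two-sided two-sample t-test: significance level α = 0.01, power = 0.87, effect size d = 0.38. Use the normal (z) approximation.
n = 190 per group

Sample size formula (two-sample t-test, normal approximation):
n = 2 · ((z_{α/2} + z_β) / d)²

z_{α/2} = 2.576 (for α = 0.01, two-sided)
z_β = 1.126 (for power = 0.87)
d = 0.38

n = 2 · ((2.576 + 1.126) / 0.38)²
n = 2 · (9.742)²
n ≈ 189.81
Round up to the next whole number: n = 190 per group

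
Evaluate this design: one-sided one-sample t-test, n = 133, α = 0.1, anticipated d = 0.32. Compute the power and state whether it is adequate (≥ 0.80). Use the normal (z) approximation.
Power ≈ 0.99; the study is adequately powered (power ≥ 0.80)

Power calculation (one-sample t-test, normal approximation):
z_β = d · √n - z_α
z_β = 0.32 · √133 - 1.282
z_β = 0.32 · 11.533 - 1.282
z_β = 2.409

Power = Φ(z_β) = Φ(2.409) ≈ 0.992

Effect size d = 0.32 is small by Cohen's convention (0.2/0.5/0.8).

Threshold: power ≥ 0.80 is conventionally adequate.
Power ≈ 0.99 → the study is adequately powered (power ≥ 0.80).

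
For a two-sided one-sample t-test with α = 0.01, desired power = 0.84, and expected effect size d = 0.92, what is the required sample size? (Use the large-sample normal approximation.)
n = 16

Sample size formula (one-sample t-test, normal approximation):
n = ((z_{α/2} + z_β) / d)²

z_{α/2} = 2.576 (for α = 0.01, two-sided)
z_β = 0.994 (for power = 0.84)
d = 0.92

n = ((2.576 + 0.994) / 0.92)²
n = (3.880)²
n ≈ 15.05
Round up to the next whole number: n = 16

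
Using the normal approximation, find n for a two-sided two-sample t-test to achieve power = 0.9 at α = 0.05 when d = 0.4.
n = 132 per group

Sample size formula (two-sample t-test, normal approximation):
n = 2 · ((z_{α/2} + z_β) / d)²

z_{α/2} = 1.960 (for α = 0.05, two-sided)
z_β = 1.282 (for power = 0.9)
d = 0.4

n = 2 · ((1.960 + 1.282) / 0.4)²
n = 2 · (8.105)²
n ≈ 131.38
Round up to the next whole number: n = 132 per group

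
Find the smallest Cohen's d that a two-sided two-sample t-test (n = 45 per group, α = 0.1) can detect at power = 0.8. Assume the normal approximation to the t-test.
d ≈ 0.52

Minimum detectable effect (two-sample t-test, normal approximation):
d = (z_{α/2} + z_β) / √(n/2)
d = (1.645 + 0.842) / √(45/2)
d = 2.486 / 4.743
d ≈ 0.52

By Cohen's convention (0.2 small / 0.5 medium / 0.8 large): medium effect.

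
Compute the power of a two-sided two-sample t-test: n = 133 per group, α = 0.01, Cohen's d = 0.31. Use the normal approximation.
Power ≈ 0.48

Power calculation (two-sample t-test, normal approximation):
z_β = d · √(n/2) - z_{α/2}
z_β = 0.31 · √(133/2) - 2.576
z_β = 0.31 · 8.155 - 2.576
z_β = -0.048

Power = Φ(z_β) = Φ(-0.048) ≈ 0.481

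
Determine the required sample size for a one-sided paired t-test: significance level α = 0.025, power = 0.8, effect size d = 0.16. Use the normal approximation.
n = 307 pairs

Sample size formula (paired t-test, normal approximation):
n = ((z_α + z_β) / d)²

z_α = 1.960 (for α = 0.025, one-sided)
z_β = 0.842 (for power = 0.8)
d = 0.16

n = ((1.960 + 0.842) / 0.16)²
n = (17.513)²
n ≈ 306.71
Round up to the next whole number: n = 307 pairs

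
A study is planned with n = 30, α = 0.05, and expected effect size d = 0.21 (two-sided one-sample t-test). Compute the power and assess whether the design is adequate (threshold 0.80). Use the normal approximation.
Power ≈ 0.21; the study is underpowered (power < 0.80)

Power calculation (one-sample t-test, normal approximation):
z_β = d · √n - z_{α/2}
z_β = 0.21 · √30 - 1.960
z_β = 0.21 · 5.477 - 1.960
z_β = -0.810

Power = Φ(z_β) = Φ(-0.810) ≈ 0.209

Effect size d = 0.21 is small by Cohen's convention (0.2/0.5/0.8).

Threshold: power ≥ 0.80 is conventionally adequate.
Power ≈ 0.21 → the study is underpowered (power < 0.80).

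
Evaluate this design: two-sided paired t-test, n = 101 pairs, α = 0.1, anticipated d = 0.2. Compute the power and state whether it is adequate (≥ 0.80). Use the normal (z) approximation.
Power ≈ 0.64; the study is underpowered (power < 0.80)

Power calculation (paired t-test, normal approximation):
z_β = d · √n - z_{α/2}
z_β = 0.2 · √101 - 1.645
z_β = 0.2 · 10.050 - 1.645
z_β = 0.365

Power = Φ(z_β) = Φ(0.365) ≈ 0.642

Effect size d = 0.2 is small by Cohen's convention (0.2/0.5/0.8).

Threshold: power ≥ 0.80 is conventionally adequate.
Power ≈ 0.64 → the study is underpowered (power < 0.80).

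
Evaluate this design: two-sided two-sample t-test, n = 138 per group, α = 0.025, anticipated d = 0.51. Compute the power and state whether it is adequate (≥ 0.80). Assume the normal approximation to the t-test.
Power ≈ 0.98; the study is adequately powered (power ≥ 0.80)

Power calculation (two-sample t-test, normal approximation):
z_β = d · √(n/2) - z_{α/2}
z_β = 0.51 · √(138/2) - 2.241
z_β = 0.51 · 8.307 - 2.241
z_β = 1.995

Power = Φ(z_β) = Φ(1.995) ≈ 0.977

Effect size d = 0.51 is medium by Cohen's convention (0.2/0.5/0.8).

Threshold: power ≥ 0.80 is conventionally adequate.
Power ≈ 0.98 → the study is adequately powered (power ≥ 0.80).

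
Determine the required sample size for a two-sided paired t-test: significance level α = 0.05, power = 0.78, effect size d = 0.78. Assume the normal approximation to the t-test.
n = 13 pairs

Sample size formula (paired t-test, normal approximation):
n = ((z_{α/2} + z_β) / d)²

z_{α/2} = 1.960 (for α = 0.05, two-sided)
z_β = 0.772 (for power = 0.78)
d = 0.78

n = ((1.960 + 0.772) / 0.78)²
n = (3.503)²
n ≈ 12.27
Round up to the next whole number: n = 13 pairs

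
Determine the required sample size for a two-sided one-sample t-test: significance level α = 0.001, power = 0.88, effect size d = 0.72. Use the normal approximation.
n = 39

Sample size formula (one-sample t-test, normal approximation):
n = ((z_{α/2} + z_β) / d)²

z_{α/2} = 3.291 (for α = 0.001, two-sided)
z_β = 1.175 (for power = 0.88)
d = 0.72

n = ((3.291 + 1.175) / 0.72)²
n = (6.203)²
n ≈ 38.48
Round up to the next whole number: n = 39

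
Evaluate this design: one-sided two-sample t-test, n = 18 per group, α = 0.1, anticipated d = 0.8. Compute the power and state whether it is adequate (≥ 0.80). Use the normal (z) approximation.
Power ≈ 0.87; the study is adequately powered (power ≥ 0.80)

Power calculation (two-sample t-test, normal approximation):
z_β = d · √(n/2) - z_α
z_β = 0.8 · √(18/2) - 1.282
z_β = 0.8 · 3.000 - 1.282
z_β = 1.118

Power = Φ(z_β) = Φ(1.118) ≈ 0.868

Effect size d = 0.8 is large by Cohen's convention (0.2/0.5/0.8).

Threshold: power ≥ 0.80 is conventionally adequate.
Power ≈ 0.87 → the study is adequately powered (power ≥ 0.80).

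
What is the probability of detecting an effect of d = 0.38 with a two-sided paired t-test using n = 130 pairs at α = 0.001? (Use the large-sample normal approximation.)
Power ≈ 0.85

Power calculation (paired t-test, normal approximation):
z_β = d · √n - z_{α/2}
z_β = 0.38 · √130 - 3.291
z_β = 0.38 · 11.402 - 3.291
z_β = 1.042

Power = Φ(z_β) = Φ(1.042) ≈ 0.851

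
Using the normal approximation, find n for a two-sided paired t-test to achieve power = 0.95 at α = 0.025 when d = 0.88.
n = 20 pairs

Sample size formula (paired t-test, normal approximation):
n = ((z_{α/2} + z_β) / d)²

z_{α/2} = 2.241 (for α = 0.025, two-sided)
z_β = 1.645 (for power = 0.95)
d = 0.88

n = ((2.241 + 1.645) / 0.88)²
n = (4.416)²
n ≈ 19.50
Round up to the next whole number: n = 20 pairs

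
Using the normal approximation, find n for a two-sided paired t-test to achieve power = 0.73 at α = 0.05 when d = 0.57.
n = 21 pairs

Sample size formula (paired t-test, normal approximation):
n = ((z_{α/2} + z_β) / d)²

z_{α/2} = 1.960 (for α = 0.05, two-sided)
z_β = 0.613 (for power = 0.73)
d = 0.57

n = ((1.960 + 0.613) / 0.57)²
n = (4.514)²
n ≈ 20.38
Round up to the next whole number: n = 21 pairs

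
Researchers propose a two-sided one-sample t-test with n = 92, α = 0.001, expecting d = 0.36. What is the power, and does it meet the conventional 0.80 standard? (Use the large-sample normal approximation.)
Power ≈ 0.56; the study is underpowered (power < 0.80)

Power calculation (one-sample t-test, normal approximation):
z_β = d · √n - z_{α/2}
z_β = 0.36 · √92 - 3.291
z_β = 0.36 · 9.592 - 3.291
z_β = 0.162

Power = Φ(z_β) = Φ(0.162) ≈ 0.565

Effect size d = 0.36 is small by Cohen's convention (0.2/0.5/0.8).

Threshold: power ≥ 0.80 is conventionally adequate.
Power ≈ 0.56 → the study is underpowered (power < 0.80).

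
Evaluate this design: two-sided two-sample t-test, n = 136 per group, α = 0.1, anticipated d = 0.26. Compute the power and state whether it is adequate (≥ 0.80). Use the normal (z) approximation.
Power ≈ 0.69; the study is underpowered (power < 0.80)

Power calculation (two-sample t-test, normal approximation):
z_β = d · √(n/2) - z_{α/2}
z_β = 0.26 · √(136/2) - 1.645
z_β = 0.26 · 8.246 - 1.645
z_β = 0.499

Power = Φ(z_β) = Φ(0.499) ≈ 0.691

Effect size d = 0.26 is small by Cohen's convention (0.2/0.5/0.8).

Threshold: power ≥ 0.80 is conventionally adequate.
Power ≈ 0.69 → the study is underpowered (power < 0.80).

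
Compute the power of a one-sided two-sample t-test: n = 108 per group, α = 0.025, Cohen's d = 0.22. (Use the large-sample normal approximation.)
Power ≈ 0.37

Power calculation (two-sample t-test, normal approximation):
z_β = d · √(n/2) - z_α
z_β = 0.22 · √(108/2) - 1.960
z_β = 0.22 · 7.348 - 1.960
z_β = -0.343

Power = Φ(z_β) = Φ(-0.343) ≈ 0.366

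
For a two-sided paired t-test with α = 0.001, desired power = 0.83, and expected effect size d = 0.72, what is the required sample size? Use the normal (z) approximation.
n = 35 pairs

Sample size formula (paired t-test, normal approximation):
n = ((z_{α/2} + z_β) / d)²

z_{α/2} = 3.291 (for α = 0.001, two-sided)
z_β = 0.954 (for power = 0.83)
d = 0.72

n = ((3.291 + 0.954) / 0.72)²
n = (5.896)²
n ≈ 34.76
Round up to the next whole number: n = 35 pairs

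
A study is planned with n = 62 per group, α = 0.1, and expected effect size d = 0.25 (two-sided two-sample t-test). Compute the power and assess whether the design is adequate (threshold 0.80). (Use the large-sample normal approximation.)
Power ≈ 0.40; the study is underpowered (power < 0.80)

Power calculation (two-sample t-test, normal approximation):
z_β = d · √(n/2) - z_{α/2}
z_β = 0.25 · √(62/2) - 1.645
z_β = 0.25 · 5.568 - 1.645
z_β = -0.253

Power = Φ(z_β) = Φ(-0.253) ≈ 0.400

Effect size d = 0.25 is small by Cohen's convention (0.2/0.5/0.8).

Threshold: power ≥ 0.80 is conventionally adequate.
Power ≈ 0.40 → the study is underpowered (power < 0.80).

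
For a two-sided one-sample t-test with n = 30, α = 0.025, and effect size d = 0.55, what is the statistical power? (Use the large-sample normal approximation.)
Power ≈ 0.78

Power calculation (one-sample t-test, normal approximation):
z_β = d · √n - z_{α/2}
z_β = 0.55 · √30 - 2.241
z_β = 0.55 · 5.477 - 2.241
z_β = 0.771

Power = Φ(z_β) = Φ(0.771) ≈ 0.780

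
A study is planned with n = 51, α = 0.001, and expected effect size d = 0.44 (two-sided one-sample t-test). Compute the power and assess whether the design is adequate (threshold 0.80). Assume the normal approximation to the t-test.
Power ≈ 0.44; the study is underpowered (power < 0.80)

Power calculation (one-sample t-test, normal approximation):
z_β = d · √n - z_{α/2}
z_β = 0.44 · √51 - 3.291
z_β = 0.44 · 7.141 - 3.291
z_β = -0.148

Power = Φ(z_β) = Φ(-0.148) ≈ 0.441

Effect size d = 0.44 is small by Cohen's convention (0.2/0.5/0.8).

Threshold: power ≥ 0.80 is conventionally adequate.
Power ≈ 0.44 → the study is underpowered (power < 0.80).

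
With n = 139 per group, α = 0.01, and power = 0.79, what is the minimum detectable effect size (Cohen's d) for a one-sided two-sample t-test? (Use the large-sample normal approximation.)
d ≈ 0.38

Minimum detectable effect (two-sample t-test, normal approximation):
d = (z_α + z_β) / √(n/2)
d = (2.326 + 0.806) / √(139/2)
d = 3.133 / 8.337
d ≈ 0.38

By Cohen's convention (0.2 small / 0.5 medium / 0.8 large): small effect.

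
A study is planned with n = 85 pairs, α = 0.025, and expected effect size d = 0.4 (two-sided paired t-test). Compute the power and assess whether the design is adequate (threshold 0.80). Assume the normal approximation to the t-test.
Power ≈ 0.93; the study is adequately powered (power ≥ 0.80)

Power calculation (paired t-test, normal approximation):
z_β = d · √n - z_{α/2}
z_β = 0.4 · √85 - 2.241
z_β = 0.4 · 9.220 - 2.241
z_β = 1.446

Power = Φ(z_β) = Φ(1.446) ≈ 0.926

Effect size d = 0.4 is small by Cohen's convention (0.2/0.5/0.8).

Threshold: power ≥ 0.80 is conventionally adequate.
Power ≈ 0.93 → the study is adequately powered (power ≥ 0.80).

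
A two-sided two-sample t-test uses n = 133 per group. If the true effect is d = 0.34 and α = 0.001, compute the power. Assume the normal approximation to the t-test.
Power ≈ 0.30

Power calculation (two-sample t-test, normal approximation):
z_β = d · √(n/2) - z_{α/2}
z_β = 0.34 · √(133/2) - 3.291
z_β = 0.34 · 8.155 - 3.291
z_β = -0.518

Power = Φ(z_β) = Φ(-0.518) ≈ 0.302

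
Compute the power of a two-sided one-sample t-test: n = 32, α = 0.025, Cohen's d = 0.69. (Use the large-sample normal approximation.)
Power ≈ 0.95

Power calculation (one-sample t-test, normal approximation):
z_β = d · √n - z_{α/2}
z_β = 0.69 · √32 - 2.241
z_β = 0.69 · 5.657 - 2.241
z_β = 1.662

Power = Φ(z_β) = Φ(1.662) ≈ 0.952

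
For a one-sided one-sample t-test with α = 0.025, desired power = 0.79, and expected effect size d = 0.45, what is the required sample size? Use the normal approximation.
n = 38

Sample size formula (one-sample t-test, normal approximation):
n = ((z_α + z_β) / d)²

z_α = 1.960 (for α = 0.025, one-sided)
z_β = 0.806 (for power = 0.79)
d = 0.45

n = ((1.960 + 0.806) / 0.45)²
n = (6.147)²
n ≈ 37.79
Round up to the next whole number: n = 38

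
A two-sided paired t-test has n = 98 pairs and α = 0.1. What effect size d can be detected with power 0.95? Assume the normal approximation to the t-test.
d ≈ 0.33

Minimum detectable effect (paired t-test, normal approximation):
d = (z_{α/2} + z_β) / √n
d = (1.645 + 1.645) / √98
d = 3.290 / 9.899
d ≈ 0.33

By Cohen's convention (0.2 small / 0.5 medium / 0.8 large): small effect.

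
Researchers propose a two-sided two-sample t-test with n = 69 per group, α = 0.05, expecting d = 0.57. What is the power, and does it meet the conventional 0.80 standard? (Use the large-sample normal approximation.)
Power ≈ 0.92; the study is adequately powered (power ≥ 0.80)

Power calculation (two-sample t-test, normal approximation):
z_β = d · √(n/2) - z_{α/2}
z_β = 0.57 · √(69/2) - 1.960
z_β = 0.57 · 5.874 - 1.960
z_β = 1.388

Power = Φ(z_β) = Φ(1.388) ≈ 0.917

Effect size d = 0.57 is medium by Cohen's convention (0.2/0.5/0.8).

Threshold: power ≥ 0.80 is conventionally adequate.
Power ≈ 0.92 → the study is adequately powered (power ≥ 0.80).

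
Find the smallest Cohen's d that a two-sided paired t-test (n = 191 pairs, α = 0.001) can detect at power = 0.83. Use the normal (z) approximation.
d ≈ 0.31

Minimum detectable effect (paired t-test, normal approximation):
d = (z_{α/2} + z_β) / √n
d = (3.291 + 0.954) / √191
d = 4.245 / 13.820
d ≈ 0.31

By Cohen's convention (0.2 small / 0.5 medium / 0.8 large): small effect.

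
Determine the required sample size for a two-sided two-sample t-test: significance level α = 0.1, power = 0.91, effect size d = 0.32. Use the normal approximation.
n = 175 per group

Sample size formula (two-sample t-test, normal approximation):
n = 2 · ((z_{α/2} + z_β) / d)²

z_{α/2} = 1.645 (for α = 0.1, two-sided)
z_β = 1.341 (for power = 0.91)
d = 0.32

n = 2 · ((1.645 + 1.341) / 0.32)²
n = 2 · (9.331)²
n ≈ 174.14
Round up to the next whole number: n = 175 per group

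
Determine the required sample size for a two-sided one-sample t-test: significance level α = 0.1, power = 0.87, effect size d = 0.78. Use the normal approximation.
n = 13

Sample size formula (one-sample t-test, normal approximation):
n = ((z_{α/2} + z_β) / d)²

z_{α/2} = 1.645 (for α = 0.1, two-sided)
z_β = 1.126 (for power = 0.87)
d = 0.78

n = ((1.645 + 1.126) / 0.78)²
n = (3.553)²
n ≈ 12.62
Round up to the next whole number: n = 13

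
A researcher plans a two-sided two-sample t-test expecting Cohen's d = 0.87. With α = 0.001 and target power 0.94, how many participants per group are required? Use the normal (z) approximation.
n = 63 per group

Sample size formula (two-sample t-test, normal approximation):
n = 2 · ((z_{α/2} + z_β) / d)²

z_{α/2} = 3.291 (for α = 0.001, two-sided)
z_β = 1.555 (for power = 0.94)
d = 0.87

n = 2 · ((3.291 + 1.555) / 0.87)²
n = 2 · (5.570)²
n ≈ 62.05
Round up to the next whole number: n = 63 per group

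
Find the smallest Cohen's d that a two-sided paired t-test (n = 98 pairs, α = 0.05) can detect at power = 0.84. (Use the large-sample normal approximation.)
d ≈ 0.30

Minimum detectable effect (paired t-test, normal approximation):
d = (z_{α/2} + z_β) / √n
d = (1.960 + 0.994) / √98
d = 2.954 / 9.899
d ≈ 0.30

By Cohen's convention (0.2 small / 0.5 medium / 0.8 large): small effect.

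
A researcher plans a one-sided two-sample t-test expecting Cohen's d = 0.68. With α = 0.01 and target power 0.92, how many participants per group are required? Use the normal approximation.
n = 61 per group

Sample size formula (two-sample t-test, normal approximation):
n = 2 · ((z_α + z_β) / d)²

z_α = 2.326 (for α = 0.01, one-sided)
z_β = 1.405 (for power = 0.92)
d = 0.68

n = 2 · ((2.326 + 1.405) / 0.68)²
n = 2 · (5.487)²
n ≈ 60.21
Round up to the next whole number: n = 61 per group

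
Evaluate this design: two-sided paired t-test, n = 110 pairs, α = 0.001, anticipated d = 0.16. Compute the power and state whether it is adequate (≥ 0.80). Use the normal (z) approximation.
Power ≈ 0.05; the study is underpowered (power < 0.80)

Power calculation (paired t-test, normal approximation):
z_β = d · √n - z_{α/2}
z_β = 0.16 · √110 - 3.291
z_β = 0.16 · 10.488 - 3.291
z_β = -1.612

Power = Φ(z_β) = Φ(-1.612) ≈ 0.053

Effect size d = 0.16 is very small by Cohen's convention (0.2/0.5/0.8).

Threshold: power ≥ 0.80 is conventionally adequate.
Power ≈ 0.05 → the study is underpowered (power < 0.80).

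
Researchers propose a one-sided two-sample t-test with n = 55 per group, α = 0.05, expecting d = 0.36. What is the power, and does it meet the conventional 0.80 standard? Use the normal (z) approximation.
Power ≈ 0.60; the study is underpowered (power < 0.80)

Power calculation (two-sample t-test, normal approximation):
z_β = d · √(n/2) - z_α
z_β = 0.36 · √(55/2) - 1.645
z_β = 0.36 · 5.244 - 1.645
z_β = 0.243

Power = Φ(z_β) = Φ(0.243) ≈ 0.596

Effect size d = 0.36 is small by Cohen's convention (0.2/0.5/0.8).

Threshold: power ≥ 0.80 is conventionally adequate.
Power ≈ 0.60 → the study is underpowered (power < 0.80).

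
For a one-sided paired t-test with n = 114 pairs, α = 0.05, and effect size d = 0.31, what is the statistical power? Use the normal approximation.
Power ≈ 0.95

Power calculation (paired t-test, normal approximation):
z_β = d · √n - z_α
z_β = 0.31 · √114 - 1.645
z_β = 0.31 · 10.677 - 1.645
z_β = 1.665

Power = Φ(z_β) = Φ(1.665) ≈ 0.952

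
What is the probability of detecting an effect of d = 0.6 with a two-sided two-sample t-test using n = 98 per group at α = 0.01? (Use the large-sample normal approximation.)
Power ≈ 0.95

Power calculation (two-sample t-test, normal approximation):
z_β = d · √(n/2) - z_{α/2}
z_β = 0.6 · √(98/2) - 2.576
z_β = 0.6 · 7.000 - 2.576
z_β = 1.624

Power = Φ(z_β) = Φ(1.624) ≈ 0.948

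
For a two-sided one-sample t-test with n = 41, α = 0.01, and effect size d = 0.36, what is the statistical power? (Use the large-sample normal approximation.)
Power ≈ 0.39

Power calculation (one-sample t-test, normal approximation):
z_β = d · √n - z_{α/2}
z_β = 0.36 · √41 - 2.576
z_β = 0.36 · 6.403 - 2.576
z_β = -0.271

Power = Φ(z_β) = Φ(-0.271) ≈ 0.393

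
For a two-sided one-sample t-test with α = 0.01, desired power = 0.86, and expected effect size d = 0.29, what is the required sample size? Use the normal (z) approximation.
n = 159

Sample size formula (one-sample t-test, normal approximation):
n = ((z_{α/2} + z_β) / d)²

z_{α/2} = 2.576 (for α = 0.01, two-sided)
z_β = 1.080 (for power = 0.86)
d = 0.29

n = ((2.576 + 1.080) / 0.29)²
n = (12.607)²
n ≈ 158.94
Round up to the next whole number: n = 159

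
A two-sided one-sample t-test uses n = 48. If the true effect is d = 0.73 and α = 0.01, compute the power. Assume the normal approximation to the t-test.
Power ≈ 0.99

Power calculation (one-sample t-test, normal approximation):
z_β = d · √n - z_{α/2}
z_β = 0.73 · √48 - 2.576
z_β = 0.73 · 6.928 - 2.576
z_β = 2.482

Power = Φ(z_β) = Φ(2.482) ≈ 0.993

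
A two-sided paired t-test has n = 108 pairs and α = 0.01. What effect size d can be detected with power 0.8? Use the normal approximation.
d ≈ 0.33

Minimum detectable effect (paired t-test, normal approximation):
d = (z_{α/2} + z_β) / √n
d = (2.576 + 0.842) / √108
d = 3.417 / 10.392
d ≈ 0.33

By Cohen's convention (0.2 small / 0.5 medium / 0.8 large): small effect.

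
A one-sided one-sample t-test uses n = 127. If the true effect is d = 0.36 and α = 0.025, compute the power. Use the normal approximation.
Power ≈ 0.98

Power calculation (one-sample t-test, normal approximation):
z_β = d · √n - z_α
z_β = 0.36 · √127 - 1.960
z_β = 0.36 · 11.269 - 1.960
z_β = 2.097

Power = Φ(z_β) = Φ(2.097) ≈ 0.982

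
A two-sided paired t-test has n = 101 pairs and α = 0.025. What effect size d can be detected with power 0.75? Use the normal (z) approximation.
d ≈ 0.29

Minimum detectable effect (paired t-test, normal approximation):
d = (z_{α/2} + z_β) / √n
d = (2.241 + 0.674) / √101
d = 2.916 / 10.050
d ≈ 0.29

By Cohen's convention (0.2 small / 0.5 medium / 0.8 large): small effect.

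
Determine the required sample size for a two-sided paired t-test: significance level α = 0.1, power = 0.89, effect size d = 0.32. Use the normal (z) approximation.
n = 81 pairs

Sample size formula (paired t-test, normal approximation):
n = ((z_{α/2} + z_β) / d)²

z_{α/2} = 1.645 (for α = 0.1, two-sided)
z_β = 1.227 (for power = 0.89)
d = 0.32

n = ((1.645 + 1.227) / 0.32)²
n = (8.975)²
n ≈ 80.55
Round up to the next whole number: n = 81 pairs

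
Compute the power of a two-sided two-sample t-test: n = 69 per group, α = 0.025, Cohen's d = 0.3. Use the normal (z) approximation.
Power ≈ 0.32

Power calculation (two-sample t-test, normal approximation):
z_β = d · √(n/2) - z_{α/2}
z_β = 0.3 · √(69/2) - 2.241
z_β = 0.3 · 5.874 - 2.241
z_β = -0.479

Power = Φ(z_β) = Φ(-0.479) ≈ 0.316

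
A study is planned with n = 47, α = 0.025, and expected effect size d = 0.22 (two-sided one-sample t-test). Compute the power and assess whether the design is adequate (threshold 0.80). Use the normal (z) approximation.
Power ≈ 0.23; the study is underpowered (power < 0.80)

Power calculation (one-sample t-test, normal approximation):
z_β = d · √n - z_{α/2}
z_β = 0.22 · √47 - 2.241
z_β = 0.22 · 6.856 - 2.241
z_β = -0.733

Power = Φ(z_β) = Φ(-0.733) ≈ 0.232

Effect size d = 0.22 is small by Cohen's convention (0.2/0.5/0.8).

Threshold: power ≥ 0.80 is conventionally adequate.
Power ≈ 0.23 → the study is underpowered (power < 0.80).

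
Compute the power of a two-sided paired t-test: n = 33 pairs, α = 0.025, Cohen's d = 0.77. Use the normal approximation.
Power ≈ 0.99

Power calculation (paired t-test, normal approximation):
z_β = d · √n - z_{α/2}
z_β = 0.77 · √33 - 2.241
z_β = 0.77 · 5.745 - 2.241
z_β = 2.182

Power = Φ(z_β) = Φ(2.182) ≈ 0.985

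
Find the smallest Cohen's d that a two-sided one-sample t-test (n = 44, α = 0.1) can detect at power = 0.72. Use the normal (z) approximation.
d ≈ 0.34

Minimum detectable effect (one-sample t-test, normal approximation):
d = (z_{α/2} + z_β) / √n
d = (1.645 + 0.583) / √44
d = 2.228 / 6.633
d ≈ 0.34

By Cohen's convention (0.2 small / 0.5 medium / 0.8 large): small effect.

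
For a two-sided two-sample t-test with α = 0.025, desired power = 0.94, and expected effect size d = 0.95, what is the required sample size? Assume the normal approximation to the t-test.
n = 32 per group

Sample size formula (two-sample t-test, normal approximation):
n = 2 · ((z_{α/2} + z_β) / d)²

z_{α/2} = 2.241 (for α = 0.025, two-sided)
z_β = 1.555 (for power = 0.94)
d = 0.95

n = 2 · ((2.241 + 1.555) / 0.95)²
n = 2 · (3.996)²
n ≈ 31.94
Round up to the next whole number: n = 32 per group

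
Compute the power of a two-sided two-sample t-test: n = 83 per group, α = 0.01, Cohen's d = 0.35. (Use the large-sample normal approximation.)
Power ≈ 0.37

Power calculation (two-sample t-test, normal approximation):
z_β = d · √(n/2) - z_{α/2}
z_β = 0.35 · √(83/2) - 2.576
z_β = 0.35 · 6.442 - 2.576
z_β = -0.321

Power = Φ(z_β) = Φ(-0.321) ≈ 0.374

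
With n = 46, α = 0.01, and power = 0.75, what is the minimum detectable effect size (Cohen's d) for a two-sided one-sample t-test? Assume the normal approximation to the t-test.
d ≈ 0.48

Minimum detectable effect (one-sample t-test, normal approximation):
d = (z_{α/2} + z_β) / √n
d = (2.576 + 0.674) / √46
d = 3.250 / 6.782
d ≈ 0.48

By Cohen's convention (0.2 small / 0.5 medium / 0.8 large): small effect.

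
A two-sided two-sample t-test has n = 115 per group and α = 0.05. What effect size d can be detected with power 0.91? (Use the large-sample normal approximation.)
d ≈ 0.44

Minimum detectable effect (two-sample t-test, normal approximation):
d = (z_{α/2} + z_β) / √(n/2)
d = (1.960 + 1.341) / √(115/2)
d = 3.301 / 7.583
d ≈ 0.44

By Cohen's convention (0.2 small / 0.5 medium / 0.8 large): small effect.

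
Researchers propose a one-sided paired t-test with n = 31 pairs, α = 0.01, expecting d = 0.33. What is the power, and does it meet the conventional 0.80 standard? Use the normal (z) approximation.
Power ≈ 0.31; the study is underpowered (power < 0.80)

Power calculation (paired t-test, normal approximation):
z_β = d · √n - z_α
z_β = 0.33 · √31 - 2.326
z_β = 0.33 · 5.568 - 2.326
z_β = -0.489

Power = Φ(z_β) = Φ(-0.489) ≈ 0.312

Effect size d = 0.33 is small by Cohen's convention (0.2/0.5/0.8).

Threshold: power ≥ 0.80 is conventionally adequate.
Power ≈ 0.31 → the study is underpowered (power < 0.80).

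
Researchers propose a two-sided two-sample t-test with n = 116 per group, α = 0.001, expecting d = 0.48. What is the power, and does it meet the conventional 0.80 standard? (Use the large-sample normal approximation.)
Power ≈ 0.64; the study is underpowered (power < 0.80)

Power calculation (two-sample t-test, normal approximation):
z_β = d · √(n/2) - z_{α/2}
z_β = 0.48 · √(116/2) - 3.291
z_β = 0.48 · 7.616 - 3.291
z_β = 0.365

Power = Φ(z_β) = Φ(0.365) ≈ 0.642

Effect size d = 0.48 is small by Cohen's convention (0.2/0.5/0.8).

Threshold: power ≥ 0.80 is conventionally adequate.
Power ≈ 0.64 → the study is underpowered (power < 0.80).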